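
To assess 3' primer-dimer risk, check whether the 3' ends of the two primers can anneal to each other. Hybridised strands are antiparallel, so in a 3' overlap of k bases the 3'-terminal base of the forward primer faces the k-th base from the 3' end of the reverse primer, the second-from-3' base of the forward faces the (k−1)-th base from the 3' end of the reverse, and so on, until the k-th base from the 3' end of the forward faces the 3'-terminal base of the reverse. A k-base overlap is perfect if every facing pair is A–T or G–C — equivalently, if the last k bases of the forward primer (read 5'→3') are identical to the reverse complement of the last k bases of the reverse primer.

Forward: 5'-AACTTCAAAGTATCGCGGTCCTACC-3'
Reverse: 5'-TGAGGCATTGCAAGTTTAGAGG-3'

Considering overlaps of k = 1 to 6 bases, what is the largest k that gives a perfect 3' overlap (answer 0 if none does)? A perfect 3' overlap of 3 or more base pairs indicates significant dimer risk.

Last 6 bases (5'→3') — forward …CCTACC, reverse …TAGAGG.
Reverse complement of the reverse primer's last 6 bases: CCTCTA; its first k bases are the reverse complement of the reverse primer's last k bases, so a perfect k-base overlap needs the forward primer's last k bases to equal them.
Comparing (forward last k vs required): k=1: C vs C ✓; k=2: CC vs CC ✓; k=3: ACC vs CCT ✗; k=4: TACC vs CCTC ✗; k=5: CTACC vs CCTCT ✗; k=6: CCTACC vs CCTCTA ✗.
Perfect overlaps at k = 1, 2; the largest is 2.

Longest perfect overlap: 2 complementary base pairs; below the dimer-risk threshold (threshold 3).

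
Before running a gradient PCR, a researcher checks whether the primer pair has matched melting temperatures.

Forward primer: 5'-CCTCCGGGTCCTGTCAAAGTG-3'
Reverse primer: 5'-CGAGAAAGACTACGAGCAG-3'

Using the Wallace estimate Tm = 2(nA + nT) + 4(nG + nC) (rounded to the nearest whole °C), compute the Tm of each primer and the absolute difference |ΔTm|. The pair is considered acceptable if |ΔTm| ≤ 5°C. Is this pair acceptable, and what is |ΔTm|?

Forward: A=3 T=5 G=6 C=7 → Tm = 2·8 + 4·13 = 68°C.
Reverse: A=8 T=1 G=6 C=4 → Tm = 2·9 + 4·10 = 58°C.
|ΔTm| = |68 − 58| = 10°C, > 5°C.

|ΔTm| = 10°C; the pair is not acceptable.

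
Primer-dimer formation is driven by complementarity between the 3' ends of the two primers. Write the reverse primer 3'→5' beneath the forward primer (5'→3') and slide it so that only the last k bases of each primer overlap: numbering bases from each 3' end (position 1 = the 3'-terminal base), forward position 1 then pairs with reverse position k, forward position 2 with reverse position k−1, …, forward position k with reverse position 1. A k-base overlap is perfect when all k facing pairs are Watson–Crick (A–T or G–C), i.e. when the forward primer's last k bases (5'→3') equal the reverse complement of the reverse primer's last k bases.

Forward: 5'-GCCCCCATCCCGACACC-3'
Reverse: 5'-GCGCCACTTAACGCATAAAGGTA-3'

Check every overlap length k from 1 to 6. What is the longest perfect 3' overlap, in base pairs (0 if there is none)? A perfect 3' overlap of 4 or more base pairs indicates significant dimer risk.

Last 6 bases (5'→3') — forward …GACACC, reverse …AAGGTA.
Reverse complement of the reverse primer's last 6 bases: TACCTT; its first k bases are the reverse complement of the reverse primer's last k bases, so a perfect k-base overlap needs the forward primer's last k bases to equal them.
Comparing (forward last k vs required): k=1: C vs T ✗; k=2: CC vs TA ✗; k=3: ACC vs TAC ✗; k=4: CACC vs TACC ✗; k=5: ACACC vs TACCT ✗; k=6: GACACC vs TACCTT ✗.
No overlap length from 1 to 6 is perfect, so the longest perfect 3' overlap is 0.

Longest perfect overlap: 0 complementary base pairs; below the dimer-risk threshold (threshold 4).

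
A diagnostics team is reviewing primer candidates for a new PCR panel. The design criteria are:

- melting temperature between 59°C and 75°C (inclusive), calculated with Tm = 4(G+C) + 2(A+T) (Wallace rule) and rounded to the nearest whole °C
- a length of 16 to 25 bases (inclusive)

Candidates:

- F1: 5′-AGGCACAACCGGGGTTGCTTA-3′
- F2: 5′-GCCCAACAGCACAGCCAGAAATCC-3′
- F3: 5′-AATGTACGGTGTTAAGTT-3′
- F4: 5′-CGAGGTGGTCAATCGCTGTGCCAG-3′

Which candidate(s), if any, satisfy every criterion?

F1 only.

F1 (21 nt, A=5 T=4 G=7 C=5): Tm = 2·9 + 4·12 = 66°C ✓; length 21 ✓ — passes.
F2 (24 nt, A=9 T=1 G=4 C=10): Tm = 2·10 + 4·14 = 76°C, outside 59–75°C ✗; length 24 ✓ — fails.
F3 (18 nt, A=5 T=7 G=5 C=1): Tm = 2·12 + 4·6 = 48°C, outside 59–75°C ✗; length 18 ✓ — fails.
F4 (24 nt, A=4 T=5 G=9 C=6): Tm = 2·9 + 4·15 = 78°C, outside 59–75°C ✗; length 24 ✓ — fails.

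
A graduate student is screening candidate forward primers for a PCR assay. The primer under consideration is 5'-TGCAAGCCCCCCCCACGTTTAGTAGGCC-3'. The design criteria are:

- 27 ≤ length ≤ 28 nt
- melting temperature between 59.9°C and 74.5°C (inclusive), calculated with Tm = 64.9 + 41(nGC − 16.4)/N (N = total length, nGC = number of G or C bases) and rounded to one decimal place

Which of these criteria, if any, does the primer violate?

Base counts: A=5, T=5, G=6, C=12 (length 28).
length: length 28 ✓
Tm: Tm = 64.9 + 41·(18 − 16.4)/28 = 67.2°C ✓

Meets all criteria.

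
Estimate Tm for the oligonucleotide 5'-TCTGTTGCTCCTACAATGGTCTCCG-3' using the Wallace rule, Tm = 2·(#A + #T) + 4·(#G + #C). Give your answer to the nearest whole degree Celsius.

Base counts: A=3, T=9, G=5, C=8 (length 25).
Tm = 2·(3+9) + 4·(5+8) = 2·12 + 4·13 = 24 + 52 = 76°C.

76°C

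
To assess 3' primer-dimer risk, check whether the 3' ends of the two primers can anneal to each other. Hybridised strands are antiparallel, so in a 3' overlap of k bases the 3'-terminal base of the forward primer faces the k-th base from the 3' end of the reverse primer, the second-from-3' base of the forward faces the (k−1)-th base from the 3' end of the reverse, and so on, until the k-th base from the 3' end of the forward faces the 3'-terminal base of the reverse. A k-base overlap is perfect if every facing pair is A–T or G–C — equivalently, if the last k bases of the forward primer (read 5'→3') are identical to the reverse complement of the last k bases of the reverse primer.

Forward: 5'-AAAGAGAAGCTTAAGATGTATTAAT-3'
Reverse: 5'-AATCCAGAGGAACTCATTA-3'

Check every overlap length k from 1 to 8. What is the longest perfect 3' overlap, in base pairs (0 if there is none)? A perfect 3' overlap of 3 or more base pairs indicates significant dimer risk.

Last 8 bases (5'→3') — forward …GTATTAAT, reverse …ACTCATTA.
Reverse complement of the reverse primer's last 8 bases: TAATGAGT; its first k bases are the reverse complement of the reverse primer's last k bases, so a perfect k-base overlap needs the forward primer's last k bases to equal them.
Comparing (forward last k vs required): k=1: T vs T ✓; k=2: AT vs TA ✗; k=3: AAT vs TAA ✗; k=4: TAAT vs TAAT ✓; k=5: TTAAT vs TAATG ✗; k=6: ATTAAT vs TAATGA ✗; k=7: TATTAAT vs TAATGAG ✗; k=8: GTATTAAT vs TAATGAGT ✗.
Perfect overlaps at k = 1, 4; the largest is 4.

Longest perfect overlap: 4 complementary base pairs; significant dimer risk (threshold 3).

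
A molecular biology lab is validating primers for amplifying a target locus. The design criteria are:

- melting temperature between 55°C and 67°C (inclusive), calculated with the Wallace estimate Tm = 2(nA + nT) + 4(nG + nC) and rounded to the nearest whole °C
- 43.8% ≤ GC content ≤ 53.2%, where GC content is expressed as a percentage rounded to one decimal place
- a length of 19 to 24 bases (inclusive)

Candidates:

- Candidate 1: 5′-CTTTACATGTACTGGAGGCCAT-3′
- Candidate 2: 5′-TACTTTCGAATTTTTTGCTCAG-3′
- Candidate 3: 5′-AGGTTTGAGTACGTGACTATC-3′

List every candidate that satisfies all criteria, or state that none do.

Candidate 1 only.

Candidate 1 (22 nt, A=5 T=7 G=5 C=5): Tm = 2·12 + 4·10 = 64°C ✓; GC 10/22 = 45.5% ✓; length 22 ✓ — passes.
Candidate 2 (22 nt, A=4 T=11 G=3 C=4): Tm = 2·15 + 4·7 = 58°C ✓; GC 7/22 = 31.8%, outside 43.8–53.2% ✗; length 22 ✓ — fails.
Candidate 3 (21 nt, A=5 T=7 G=6 C=3): Tm = 2·12 + 4·9 = 60°C ✓; GC 9/21 = 42.9%, outside 43.8–53.2% ✗; length 21 ✓ — fails.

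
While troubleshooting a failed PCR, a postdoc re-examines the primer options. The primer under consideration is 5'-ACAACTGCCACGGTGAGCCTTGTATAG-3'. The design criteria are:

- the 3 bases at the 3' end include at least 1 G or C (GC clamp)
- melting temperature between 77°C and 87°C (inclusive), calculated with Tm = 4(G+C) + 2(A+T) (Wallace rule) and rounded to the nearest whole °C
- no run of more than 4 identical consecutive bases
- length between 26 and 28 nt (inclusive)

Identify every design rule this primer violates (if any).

Meets all criteria.

Base counts: A=7, T=6, G=7, C=7 (length 27).
GC clamp: 3' end TAG has 1 G/C ✓
Tm: Tm = 2·13 + 4·14 = 82°C ✓
homopolymer run: longest run = 2 ✓
length: length 27 ✓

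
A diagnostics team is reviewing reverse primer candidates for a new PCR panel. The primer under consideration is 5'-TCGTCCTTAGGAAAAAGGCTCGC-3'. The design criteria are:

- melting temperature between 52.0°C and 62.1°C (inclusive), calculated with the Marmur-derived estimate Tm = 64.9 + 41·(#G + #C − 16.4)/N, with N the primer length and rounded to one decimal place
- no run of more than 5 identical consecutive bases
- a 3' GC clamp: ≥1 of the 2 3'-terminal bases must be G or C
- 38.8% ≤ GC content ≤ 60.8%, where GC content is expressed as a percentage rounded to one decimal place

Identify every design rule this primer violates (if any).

Base counts: A=6, T=5, G=6, C=6 (length 23).
Tm: Tm = 64.9 + 41·(12 − 16.4)/23 = 57.1°C ✓
homopolymer run: longest run = 5 ✓
GC clamp: 3' end GC has 2 G/C ✓
GC content: GC 12/23 = 52.2% ✓

Meets all criteria.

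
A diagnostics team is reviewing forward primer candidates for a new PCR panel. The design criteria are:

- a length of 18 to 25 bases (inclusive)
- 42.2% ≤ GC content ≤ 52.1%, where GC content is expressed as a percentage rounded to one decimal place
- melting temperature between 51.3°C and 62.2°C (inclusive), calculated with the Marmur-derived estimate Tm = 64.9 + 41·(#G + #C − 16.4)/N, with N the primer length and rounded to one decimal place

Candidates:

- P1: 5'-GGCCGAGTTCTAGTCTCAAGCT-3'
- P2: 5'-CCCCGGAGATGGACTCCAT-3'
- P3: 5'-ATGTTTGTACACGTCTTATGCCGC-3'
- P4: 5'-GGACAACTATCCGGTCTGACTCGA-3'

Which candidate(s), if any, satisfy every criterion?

P1 (22 nt, A=4 T=6 G=6 C=6): length 22 ✓; GC 12/22 = 54.5%, outside 42.2–52.1% ✗; Tm = 64.9 + 41·(12 − 16.4)/22 = 56.7°C ✓ — fails.
P2 (19 nt, A=4 T=3 G=5 C=7): length 19 ✓; GC 12/19 = 63.2%, outside 42.2–52.1% ✗; Tm = 64.9 + 41·(12 − 16.4)/19 = 55.4°C ✓ — fails.
P3 (24 nt, A=4 T=9 G=5 C=6): length 24 ✓; GC 11/24 = 45.8% ✓; Tm = 64.9 + 41·(11 − 16.4)/24 = 55.7°C ✓ — passes.
P4 (24 nt, A=6 T=5 G=6 C=7): length 24 ✓; GC 13/24 = 54.2%, outside 42.2–52.1% ✗; Tm = 64.9 + 41·(13 − 16.4)/24 = 59.1°C ✓ — fails.

P3 only.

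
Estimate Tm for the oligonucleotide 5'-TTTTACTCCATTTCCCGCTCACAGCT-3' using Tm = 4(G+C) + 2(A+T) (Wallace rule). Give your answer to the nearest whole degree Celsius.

Base counts: A=4, T=10, G=2, C=10 (length 26).
Tm = 2·(4+10) + 4·(2+10) = 2·14 + 4·12 = 28 + 48 = 76°C.

76°C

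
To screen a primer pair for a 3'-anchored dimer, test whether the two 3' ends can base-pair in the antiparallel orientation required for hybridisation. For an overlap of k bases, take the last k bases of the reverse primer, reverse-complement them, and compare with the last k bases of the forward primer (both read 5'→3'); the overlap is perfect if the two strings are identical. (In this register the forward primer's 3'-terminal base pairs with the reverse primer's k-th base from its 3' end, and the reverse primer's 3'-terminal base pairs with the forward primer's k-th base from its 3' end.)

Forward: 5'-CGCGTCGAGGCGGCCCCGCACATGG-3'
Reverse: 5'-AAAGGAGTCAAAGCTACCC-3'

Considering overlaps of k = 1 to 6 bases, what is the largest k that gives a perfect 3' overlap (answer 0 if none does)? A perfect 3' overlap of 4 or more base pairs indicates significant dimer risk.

Longest perfect overlap: 2 complementary base pairs; below the dimer-risk threshold (threshold 4).

Last 6 bases (5'→3') — forward …ACATGG, reverse …CTACCC.
Reverse complement of the reverse primer's last 6 bases: GGGTAG; its first k bases are the reverse complement of the reverse primer's last k bases, so a perfect k-base overlap needs the forward primer's last k bases to equal them.
Comparing (forward last k vs required): k=1: G vs G ✓; k=2: GG vs GG ✓; k=3: TGG vs GGG ✗; k=4: ATGG vs GGGT ✗; k=5: CATGG vs GGGTA ✗; k=6: ACATGG vs GGGTAG ✗.
Perfect overlaps at k = 1, 2; the largest is 2.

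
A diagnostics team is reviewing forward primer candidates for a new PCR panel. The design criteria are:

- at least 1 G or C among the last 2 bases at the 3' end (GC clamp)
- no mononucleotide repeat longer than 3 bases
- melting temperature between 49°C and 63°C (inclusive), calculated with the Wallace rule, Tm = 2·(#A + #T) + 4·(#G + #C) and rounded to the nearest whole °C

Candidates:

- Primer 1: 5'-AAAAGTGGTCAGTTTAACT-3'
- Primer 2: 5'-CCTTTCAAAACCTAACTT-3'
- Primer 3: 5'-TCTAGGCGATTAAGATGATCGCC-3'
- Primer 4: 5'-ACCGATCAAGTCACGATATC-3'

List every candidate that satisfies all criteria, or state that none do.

Primer 1 (19 nt, A=7 T=6 G=4 C=2): 3' end CT has 1 G/C ✓; longest run = 4, exceeds 3 ✗; Tm = 2·13 + 4·6 = 50°C ✓ — fails.
Primer 2 (18 nt, A=6 T=6 G=0 C=6): 3' end TT has 0 G/C, need ≥1 ✗; longest run = 4, exceeds 3 ✗; Tm = 2·12 + 4·6 = 48°C, outside 49–63°C ✗ — fails.
Primer 3 (23 nt, A=6 T=6 G=6 C=5): 3' end CC has 2 G/C ✓; longest run = 2 ✓; Tm = 2·12 + 4·11 = 68°C, outside 49–63°C ✗ — fails.
Primer 4 (20 nt, A=7 T=4 G=3 C=6): 3' end TC has 1 G/C ✓; longest run = 2 ✓; Tm = 2·11 + 4·9 = 58°C ✓ — passes.

Primer 4 only.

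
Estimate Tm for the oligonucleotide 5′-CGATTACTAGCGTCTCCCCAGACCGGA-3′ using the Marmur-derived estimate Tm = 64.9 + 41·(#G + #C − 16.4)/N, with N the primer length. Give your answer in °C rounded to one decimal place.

Base counts: A=6, T=5, G=6, C=10; G+C = 16, N = 27.
Tm = 64.9 + 41·(16 − 16.4)/27 = 64.9 + -16.40/27 = 64.3°C.

64.3°C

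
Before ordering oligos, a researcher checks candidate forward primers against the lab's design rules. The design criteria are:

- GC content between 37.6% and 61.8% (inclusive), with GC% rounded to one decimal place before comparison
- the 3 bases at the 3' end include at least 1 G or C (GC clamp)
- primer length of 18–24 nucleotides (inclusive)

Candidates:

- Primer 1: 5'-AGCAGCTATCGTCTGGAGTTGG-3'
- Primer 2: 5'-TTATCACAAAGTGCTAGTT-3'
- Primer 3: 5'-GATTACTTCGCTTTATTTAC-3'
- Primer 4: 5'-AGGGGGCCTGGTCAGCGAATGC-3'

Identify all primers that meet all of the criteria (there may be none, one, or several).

Primer 1 only.

Primer 1 (22 nt, A=4 T=6 G=8 C=4): GC 12/22 = 54.5% ✓; 3' end TGG has 2 G/C ✓; length 22 ✓ — passes.
Primer 2 (19 nt, A=6 T=7 G=3 C=3): GC 6/19 = 31.6%, outside 37.6–61.8% ✗; 3' end GTT has 1 G/C ✓; length 19 ✓ — fails.
Primer 3 (20 nt, A=4 T=10 G=2 C=4): GC 6/20 = 30.0%, outside 37.6–61.8% ✗; 3' end TAC has 1 G/C ✓; length 20 ✓ — fails.
Primer 4 (22 nt, A=4 T=3 G=10 C=5): GC 15/22 = 68.2%, outside 37.6–61.8% ✗; 3' end TGC has 2 G/C ✓; length 22 ✓ — fails.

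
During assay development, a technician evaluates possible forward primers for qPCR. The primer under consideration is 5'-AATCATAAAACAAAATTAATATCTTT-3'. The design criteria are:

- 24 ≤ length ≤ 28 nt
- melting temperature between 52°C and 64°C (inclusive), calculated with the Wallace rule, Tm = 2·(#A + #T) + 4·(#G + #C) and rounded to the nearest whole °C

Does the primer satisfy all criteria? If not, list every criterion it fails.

Meets all criteria.

Base counts: A=14, T=9, G=0, C=3 (length 26).
length: length 26 ✓
Tm: Tm = 2·23 + 4·3 = 58°C ✓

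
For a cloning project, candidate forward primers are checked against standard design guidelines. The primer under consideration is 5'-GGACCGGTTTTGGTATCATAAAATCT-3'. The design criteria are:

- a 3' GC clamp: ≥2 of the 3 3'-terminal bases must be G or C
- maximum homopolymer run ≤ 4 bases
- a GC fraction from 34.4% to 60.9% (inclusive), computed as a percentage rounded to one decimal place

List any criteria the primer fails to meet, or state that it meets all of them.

Base counts: A=7, T=9, G=6, C=4 (length 26).
GC clamp: 3' end TCT has 1 G/C, need ≥2 ✗
homopolymer run: longest run = 4 ✓
GC content: GC 10/26 = 38.5% ✓

Fails: GC clamp.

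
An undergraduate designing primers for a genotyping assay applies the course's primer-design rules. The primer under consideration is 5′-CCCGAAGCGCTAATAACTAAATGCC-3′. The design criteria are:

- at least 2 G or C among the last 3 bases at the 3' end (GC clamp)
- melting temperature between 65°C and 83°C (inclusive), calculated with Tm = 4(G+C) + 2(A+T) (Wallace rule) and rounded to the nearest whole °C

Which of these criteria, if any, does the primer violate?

Base counts: A=9, T=4, G=4, C=8 (length 25).
GC clamp: 3' end GCC has 3 G/C ✓
Tm: Tm = 2·13 + 4·12 = 74°C ✓

Meets all criteria.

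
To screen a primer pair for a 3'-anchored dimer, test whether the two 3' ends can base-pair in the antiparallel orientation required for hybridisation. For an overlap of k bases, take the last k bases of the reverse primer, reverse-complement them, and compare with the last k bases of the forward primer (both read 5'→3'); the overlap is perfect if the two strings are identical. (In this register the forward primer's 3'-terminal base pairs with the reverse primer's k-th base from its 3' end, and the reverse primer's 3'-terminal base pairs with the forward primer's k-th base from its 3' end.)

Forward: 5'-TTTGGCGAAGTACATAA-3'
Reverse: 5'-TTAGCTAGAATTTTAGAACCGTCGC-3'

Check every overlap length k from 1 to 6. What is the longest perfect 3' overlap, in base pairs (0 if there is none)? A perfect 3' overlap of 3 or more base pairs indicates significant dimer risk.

Longest perfect overlap: 0 complementary base pairs; below the dimer-risk threshold (threshold 3).

Last 6 bases (5'→3') — forward …ACATAA, reverse …CGTCGC.
Reverse complement of the reverse primer's last 6 bases: GCGACG; its first k bases are the reverse complement of the reverse primer's last k bases, so a perfect k-base overlap needs the forward primer's last k bases to equal them.
Comparing (forward last k vs required): k=1: A vs G ✗; k=2: AA vs GC ✗; k=3: TAA vs GCG ✗; k=4: ATAA vs GCGA ✗; k=5: CATAA vs GCGAC ✗; k=6: ACATAA vs GCGACG ✗.
No overlap length from 1 to 6 is perfect, so the longest perfect 3' overlap is 0.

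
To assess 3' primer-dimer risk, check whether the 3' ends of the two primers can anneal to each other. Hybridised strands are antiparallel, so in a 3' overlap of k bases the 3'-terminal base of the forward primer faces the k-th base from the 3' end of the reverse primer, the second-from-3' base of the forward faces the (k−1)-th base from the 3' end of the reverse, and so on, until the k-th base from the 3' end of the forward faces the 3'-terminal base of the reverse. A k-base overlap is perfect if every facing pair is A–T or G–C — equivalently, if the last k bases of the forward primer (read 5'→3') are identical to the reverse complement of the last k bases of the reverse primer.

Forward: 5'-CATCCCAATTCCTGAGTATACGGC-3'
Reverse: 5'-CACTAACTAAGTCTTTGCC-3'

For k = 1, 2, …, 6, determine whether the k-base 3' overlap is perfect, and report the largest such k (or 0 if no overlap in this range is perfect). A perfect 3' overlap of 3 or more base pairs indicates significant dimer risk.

Last 6 bases (5'→3') — forward …TACGGC, reverse …TTTGCC.
Reverse complement of the reverse primer's last 6 bases: GGCAAA; its first k bases are the reverse complement of the reverse primer's last k bases, so a perfect k-base overlap needs the forward primer's last k bases to equal them.
Comparing (forward last k vs required): k=1: C vs G ✗; k=2: GC vs GG ✗; k=3: GGC vs GGC ✓; k=4: CGGC vs GGCA ✗; k=5: ACGGC vs GGCAA ✗; k=6: TACGGC vs GGCAAA ✗.
Only k = 3 is perfect, so the longest perfect 3' overlap is 3.

Longest perfect overlap: 3 complementary base pairs; significant dimer risk (threshold 3).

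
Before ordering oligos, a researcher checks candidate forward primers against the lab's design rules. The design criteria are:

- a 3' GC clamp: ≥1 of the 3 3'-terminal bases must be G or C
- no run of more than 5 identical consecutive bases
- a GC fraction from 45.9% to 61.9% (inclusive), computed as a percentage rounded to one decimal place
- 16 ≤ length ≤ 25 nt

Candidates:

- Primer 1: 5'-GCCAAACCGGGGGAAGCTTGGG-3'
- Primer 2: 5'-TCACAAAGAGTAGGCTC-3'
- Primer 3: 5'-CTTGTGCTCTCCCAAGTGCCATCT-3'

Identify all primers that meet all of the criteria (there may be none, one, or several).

Primer 1 (22 nt, A=5 T=2 G=10 C=5): 3' end GGG has 3 G/C ✓; longest run = 5 ✓; GC 15/22 = 68.2%, outside 45.9–61.9% ✗; length 22 ✓ — fails.
Primer 2 (17 nt, A=6 T=3 G=4 C=4): 3' end CTC has 2 G/C ✓; longest run = 3 ✓; GC 8/17 = 47.1% ✓; length 17 ✓ — passes.
Primer 3 (24 nt, A=3 T=8 G=4 C=9): 3' end TCT has 1 G/C ✓; longest run = 3 ✓; GC 13/24 = 54.2% ✓; length 24 ✓ — passes.

Primer 2 and Primer 3.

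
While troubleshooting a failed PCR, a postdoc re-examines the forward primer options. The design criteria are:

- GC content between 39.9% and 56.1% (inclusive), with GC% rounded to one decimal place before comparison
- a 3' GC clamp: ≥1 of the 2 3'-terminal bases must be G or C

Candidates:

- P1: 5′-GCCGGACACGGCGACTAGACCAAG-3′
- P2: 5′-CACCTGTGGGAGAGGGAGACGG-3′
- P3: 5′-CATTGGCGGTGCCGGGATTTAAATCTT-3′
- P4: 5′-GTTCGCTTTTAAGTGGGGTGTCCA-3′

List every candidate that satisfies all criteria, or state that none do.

P1 (24 nt, A=7 T=1 G=8 C=8): GC 16/24 = 66.7%, outside 39.9–56.1% ✗; 3' end AG has 1 G/C ✓ — fails.
P2 (22 nt, A=5 T=2 G=11 C=4): GC 15/22 = 68.2%, outside 39.9–56.1% ✗; 3' end GG has 2 G/C ✓ — fails.
P3 (27 nt, A=5 T=9 G=8 C=5): GC 13/27 = 48.1% ✓; 3' end TT has 0 G/C, need ≥1 ✗ — fails.
P4 (24 nt, A=3 T=9 G=8 C=4): GC 12/24 = 50.0% ✓; 3' end CA has 1 G/C ✓ — passes.

P4 only.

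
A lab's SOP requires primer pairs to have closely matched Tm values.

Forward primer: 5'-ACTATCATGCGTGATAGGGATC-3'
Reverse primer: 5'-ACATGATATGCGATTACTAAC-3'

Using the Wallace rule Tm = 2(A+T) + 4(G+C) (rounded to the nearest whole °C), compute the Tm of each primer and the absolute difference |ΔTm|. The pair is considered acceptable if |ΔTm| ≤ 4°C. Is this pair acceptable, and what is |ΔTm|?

|ΔTm| = 8°C; the pair is not acceptable.

Forward: A=6 T=6 G=6 C=4 → Tm = 2·12 + 4·10 = 64°C.
Reverse: A=8 T=6 G=3 C=4 → Tm = 2·14 + 4·7 = 56°C.
|ΔTm| = |64 − 56| = 8°C, > 4°C.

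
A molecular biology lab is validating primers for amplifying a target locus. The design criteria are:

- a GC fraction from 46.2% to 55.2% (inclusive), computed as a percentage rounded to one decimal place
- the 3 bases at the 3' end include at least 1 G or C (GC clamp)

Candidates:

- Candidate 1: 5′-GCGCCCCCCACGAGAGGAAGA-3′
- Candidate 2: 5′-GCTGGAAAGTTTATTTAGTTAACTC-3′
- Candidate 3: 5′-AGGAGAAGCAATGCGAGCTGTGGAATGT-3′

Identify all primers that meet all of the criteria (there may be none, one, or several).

Candidate 3 only.

Candidate 1 (21 nt, A=6 T=0 G=7 C=8): GC 15/21 = 71.4%, outside 46.2–55.2% ✗; 3' end AGA has 1 G/C ✓ — fails.
Candidate 2 (25 nt, A=7 T=10 G=5 C=3): GC 8/25 = 32.0%, outside 46.2–55.2% ✗; 3' end CTC has 2 G/C ✓ — fails.
Candidate 3 (28 nt, A=9 T=5 G=11 C=3): GC 14/28 = 50.0% ✓; 3' end TGT has 1 G/C ✓ — passes.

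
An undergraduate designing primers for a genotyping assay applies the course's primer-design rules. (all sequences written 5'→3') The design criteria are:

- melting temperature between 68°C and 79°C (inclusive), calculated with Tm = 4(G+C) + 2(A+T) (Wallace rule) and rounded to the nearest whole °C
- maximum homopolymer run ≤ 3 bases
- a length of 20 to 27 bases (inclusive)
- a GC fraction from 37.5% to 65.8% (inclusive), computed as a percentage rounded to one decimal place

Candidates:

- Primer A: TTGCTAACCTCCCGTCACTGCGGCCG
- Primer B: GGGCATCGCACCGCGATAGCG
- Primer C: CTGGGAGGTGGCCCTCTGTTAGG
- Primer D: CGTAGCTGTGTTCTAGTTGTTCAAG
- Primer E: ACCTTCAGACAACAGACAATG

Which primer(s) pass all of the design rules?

Primer A (26 nt, A=3 T=6 G=6 C=11): Tm = 2·9 + 4·17 = 86°C, outside 68–79°C ✗; longest run = 3 ✓; length 26 ✓; GC 17/26 = 65.4% ✓ — fails.
Primer B (21 nt, A=4 T=2 G=8 C=7): Tm = 2·6 + 4·15 = 72°C ✓; longest run = 3 ✓; length 21 ✓; GC 15/21 = 71.4%, outside 37.5–65.8% ✗ — fails.
Primer C (23 nt, A=2 T=6 G=10 C=5): Tm = 2·8 + 4·15 = 76°C ✓; longest run = 3 ✓; length 23 ✓; GC 15/23 = 65.2% ✓ — passes.
Primer D (25 nt, A=4 T=10 G=7 C=4): Tm = 2·14 + 4·11 = 72°C ✓; longest run = 2 ✓; length 25 ✓; GC 11/25 = 44.0% ✓ — passes.
Primer E (21 nt, A=9 T=3 G=3 C=6): Tm = 2·12 + 4·9 = 60°C, outside 68–79°C ✗; longest run = 2 ✓; length 21 ✓; GC 9/21 = 42.9% ✓ — fails.

Primer C and Primer D.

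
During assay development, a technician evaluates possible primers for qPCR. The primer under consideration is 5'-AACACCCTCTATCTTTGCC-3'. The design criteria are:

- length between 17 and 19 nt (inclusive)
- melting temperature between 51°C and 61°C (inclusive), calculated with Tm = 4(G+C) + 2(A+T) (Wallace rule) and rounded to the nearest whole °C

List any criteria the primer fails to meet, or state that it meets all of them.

Base counts: A=4, T=6, G=1, C=8 (length 19).
length: length 19 ✓
Tm: Tm = 2·10 + 4·9 = 56°C ✓

Meets all criteria.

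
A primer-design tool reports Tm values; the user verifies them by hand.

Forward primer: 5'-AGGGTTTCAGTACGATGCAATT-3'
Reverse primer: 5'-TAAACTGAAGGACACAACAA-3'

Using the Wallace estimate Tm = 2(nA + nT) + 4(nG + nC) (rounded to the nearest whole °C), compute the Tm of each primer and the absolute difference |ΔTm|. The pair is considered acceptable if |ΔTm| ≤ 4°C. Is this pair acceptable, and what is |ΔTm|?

|ΔTm| = 8°C; the pair is not acceptable.

Forward: A=6 T=7 G=6 C=3 → Tm = 2·13 + 4·9 = 62°C.
Reverse: A=11 T=2 G=3 C=4 → Tm = 2·13 + 4·7 = 54°C.
|ΔTm| = |62 − 54| = 8°C, > 4°C.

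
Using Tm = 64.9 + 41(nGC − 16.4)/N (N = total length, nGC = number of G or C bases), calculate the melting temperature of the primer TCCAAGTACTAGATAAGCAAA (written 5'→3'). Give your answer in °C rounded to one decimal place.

Base counts: A=10, T=4, G=3, C=4; G+C = 7, N = 21.
Tm = 64.9 + 41·(7 − 16.4)/21 = 64.9 + -385.40/21 = 46.5°C.

46.5°C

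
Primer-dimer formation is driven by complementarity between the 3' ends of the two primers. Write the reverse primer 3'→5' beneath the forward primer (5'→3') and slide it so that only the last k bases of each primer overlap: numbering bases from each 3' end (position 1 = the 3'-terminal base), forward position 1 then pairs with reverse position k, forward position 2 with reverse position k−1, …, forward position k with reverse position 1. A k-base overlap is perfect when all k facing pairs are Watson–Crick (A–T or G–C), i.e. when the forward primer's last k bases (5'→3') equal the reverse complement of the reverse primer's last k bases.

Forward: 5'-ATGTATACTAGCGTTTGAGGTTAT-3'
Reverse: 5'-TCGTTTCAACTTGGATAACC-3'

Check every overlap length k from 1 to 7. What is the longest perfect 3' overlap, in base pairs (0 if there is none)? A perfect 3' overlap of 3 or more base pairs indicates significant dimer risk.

Longest perfect overlap: 6 complementary base pairs; significant dimer risk (threshold 3).

Last 7 bases (5'→3') — forward …AGGTTAT, reverse …GATAACC.
Reverse complement of the reverse primer's last 7 bases: GGTTATC; its first k bases are the reverse complement of the reverse primer's last k bases, so a perfect k-base overlap needs the forward primer's last k bases to equal them.
Comparing (forward last k vs required): k=1: T vs G ✗; k=2: AT vs GG ✗; k=3: TAT vs GGT ✗; k=4: TTAT vs GGTT ✗; k=5: GTTAT vs GGTTA ✗; k=6: GGTTAT vs GGTTAT ✓; k=7: AGGTTAT vs GGTTATC ✗.
Only k = 6 is perfect, so the longest perfect 3' overlap is 6.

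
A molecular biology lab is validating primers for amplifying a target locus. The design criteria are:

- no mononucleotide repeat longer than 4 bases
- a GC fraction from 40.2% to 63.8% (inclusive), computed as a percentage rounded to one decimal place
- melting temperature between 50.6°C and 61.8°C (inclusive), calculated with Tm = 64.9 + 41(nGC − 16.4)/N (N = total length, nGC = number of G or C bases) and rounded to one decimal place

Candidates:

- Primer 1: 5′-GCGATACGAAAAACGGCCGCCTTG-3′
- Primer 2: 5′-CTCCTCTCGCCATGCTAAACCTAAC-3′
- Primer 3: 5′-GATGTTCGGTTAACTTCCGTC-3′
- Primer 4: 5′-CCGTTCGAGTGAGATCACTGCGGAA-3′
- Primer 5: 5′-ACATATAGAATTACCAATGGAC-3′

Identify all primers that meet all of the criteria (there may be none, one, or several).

Primer 1 (24 nt, A=7 T=3 G=7 C=7): longest run = 5, exceeds 4 ✗; GC 14/24 = 58.3% ✓; Tm = 64.9 + 41·(14 − 16.4)/24 = 60.8°C ✓ — fails.
Primer 2 (25 nt, A=6 T=6 G=2 C=11): longest run = 3 ✓; GC 13/25 = 52.0% ✓; Tm = 64.9 + 41·(13 − 16.4)/25 = 59.3°C ✓ — passes.
Primer 3 (21 nt, A=3 T=8 G=5 C=5): longest run = 2 ✓; GC 10/21 = 47.6% ✓; Tm = 64.9 + 41·(10 − 16.4)/21 = 52.4°C ✓ — passes.
Primer 4 (25 nt, A=6 T=5 G=8 C=6): longest run = 2 ✓; GC 14/25 = 56.0% ✓; Tm = 64.9 + 41·(14 − 16.4)/25 = 61.0°C ✓ — passes.
Primer 5 (22 nt, A=10 T=5 G=3 C=4): longest run = 2 ✓; GC 7/22 = 31.8%, outside 40.2–63.8% ✗; Tm = 64.9 + 41·(7 − 16.4)/22 = 47.4°C, outside 50.6–61.8°C ✗ — fails.

Primer 2, Primer 3 and Primer 4.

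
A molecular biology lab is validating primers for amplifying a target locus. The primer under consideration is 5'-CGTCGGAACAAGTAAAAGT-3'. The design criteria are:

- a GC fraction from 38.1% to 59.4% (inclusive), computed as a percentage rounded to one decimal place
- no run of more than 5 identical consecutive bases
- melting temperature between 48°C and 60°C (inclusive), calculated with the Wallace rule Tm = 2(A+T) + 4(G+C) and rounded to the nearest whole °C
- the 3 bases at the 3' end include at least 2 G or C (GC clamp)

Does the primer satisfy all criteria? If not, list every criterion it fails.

Base counts: A=8, T=3, G=5, C=3 (length 19).
GC content: GC 8/19 = 42.1% ✓
homopolymer run: longest run = 4 ✓
Tm: Tm = 2·11 + 4·8 = 54°C ✓
GC clamp: 3' end AGT has 1 G/C, need ≥2 ✗

Fails: GC clamp.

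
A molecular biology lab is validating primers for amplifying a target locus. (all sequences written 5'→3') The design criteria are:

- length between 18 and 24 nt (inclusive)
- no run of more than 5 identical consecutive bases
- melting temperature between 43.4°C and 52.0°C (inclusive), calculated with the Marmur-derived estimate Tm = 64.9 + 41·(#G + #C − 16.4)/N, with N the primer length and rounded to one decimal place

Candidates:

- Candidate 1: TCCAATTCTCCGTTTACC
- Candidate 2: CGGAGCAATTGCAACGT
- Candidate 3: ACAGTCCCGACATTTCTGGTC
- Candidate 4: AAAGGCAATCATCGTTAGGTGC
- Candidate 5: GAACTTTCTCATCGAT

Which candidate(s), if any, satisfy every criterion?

Candidate 1 only.

Candidate 1 (18 nt, A=3 T=7 G=1 C=7): length 18 ✓; longest run = 3 ✓; Tm = 64.9 + 41·(8 − 16.4)/18 = 45.8°C ✓ — passes.
Candidate 2 (17 nt, A=5 T=3 G=5 C=4): length 17, outside 18–24 ✗; longest run = 2 ✓; Tm = 64.9 + 41·(9 − 16.4)/17 = 47.1°C ✓ — fails.
Candidate 3 (21 nt, A=4 T=6 G=4 C=7): length 21 ✓; longest run = 3 ✓; Tm = 64.9 + 41·(11 − 16.4)/21 = 54.4°C, outside 43.4–52.0°C ✗ — fails.
Candidate 4 (22 nt, A=7 T=5 G=6 C=4): length 22 ✓; longest run = 3 ✓; Tm = 64.9 + 41·(10 − 16.4)/22 = 53.0°C, outside 43.4–52.0°C ✗ — fails.
Candidate 5 (16 nt, A=4 T=6 G=2 C=4): length 16, outside 18–24 ✗; longest run = 3 ✓; Tm = 64.9 + 41·(6 − 16.4)/16 = 38.3°C, outside 43.4–52.0°C ✗ — fails.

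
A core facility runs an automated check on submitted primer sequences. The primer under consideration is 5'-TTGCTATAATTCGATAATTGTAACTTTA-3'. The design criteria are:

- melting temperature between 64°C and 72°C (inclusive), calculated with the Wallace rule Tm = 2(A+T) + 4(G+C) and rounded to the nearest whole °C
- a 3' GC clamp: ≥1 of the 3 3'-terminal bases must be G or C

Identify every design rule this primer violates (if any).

Fails: GC clamp.

Base counts: A=9, T=13, G=3, C=3 (length 28).
Tm: Tm = 2·22 + 4·6 = 68°C ✓
GC clamp: 3' end TTA has 0 G/C, need ≥1 ✗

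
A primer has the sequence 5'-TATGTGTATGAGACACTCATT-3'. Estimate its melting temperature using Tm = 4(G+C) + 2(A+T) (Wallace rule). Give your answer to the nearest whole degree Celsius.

56°C

Base counts: A=6, T=8, G=4, C=3 (length 21).
Tm = 2·(6+8) + 4·(4+3) = 2·14 + 4·7 = 28 + 28 = 56°C.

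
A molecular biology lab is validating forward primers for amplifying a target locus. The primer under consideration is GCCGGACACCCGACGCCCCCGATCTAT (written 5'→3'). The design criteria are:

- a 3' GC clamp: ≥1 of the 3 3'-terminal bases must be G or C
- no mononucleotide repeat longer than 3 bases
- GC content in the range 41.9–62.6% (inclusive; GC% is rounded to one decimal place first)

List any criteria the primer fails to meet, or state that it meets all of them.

Fails: GC clamp, homopolymer run, GC content.

Base counts: A=5, T=3, G=6, C=13 (length 27).
GC clamp: 3' end TAT has 0 G/C, need ≥1 ✗
homopolymer run: longest run = 5, exceeds 3 ✗
GC content: GC 19/27 = 70.4%, outside 41.9–62.6% ✗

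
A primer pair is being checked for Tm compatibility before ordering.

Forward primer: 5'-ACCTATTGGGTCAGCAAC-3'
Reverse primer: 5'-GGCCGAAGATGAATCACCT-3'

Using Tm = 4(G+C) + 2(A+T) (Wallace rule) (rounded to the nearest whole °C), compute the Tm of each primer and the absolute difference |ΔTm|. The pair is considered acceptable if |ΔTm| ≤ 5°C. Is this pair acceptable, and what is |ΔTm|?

|ΔTm| = 4°C; the pair is acceptable.

Forward: A=5 T=4 G=4 C=5 → Tm = 2·9 + 4·9 = 54°C.
Reverse: A=6 T=3 G=5 C=5 → Tm = 2·9 + 4·10 = 58°C.
|ΔTm| = |54 − 58| = 4°C, ≤ 5°C.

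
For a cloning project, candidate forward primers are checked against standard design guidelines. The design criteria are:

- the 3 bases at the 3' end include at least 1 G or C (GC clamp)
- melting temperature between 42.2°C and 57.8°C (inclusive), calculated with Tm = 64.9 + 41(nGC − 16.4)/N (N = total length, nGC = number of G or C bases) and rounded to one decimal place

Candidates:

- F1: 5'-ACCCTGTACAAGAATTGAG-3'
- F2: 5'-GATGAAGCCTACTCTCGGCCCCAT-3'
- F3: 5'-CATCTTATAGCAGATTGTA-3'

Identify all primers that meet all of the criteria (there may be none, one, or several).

F1 and F3.

F1 (19 nt, A=7 T=4 G=4 C=4): 3' end GAG has 2 G/C ✓; Tm = 64.9 + 41·(8 − 16.4)/19 = 46.8°C ✓ — passes.
F2 (24 nt, A=5 T=5 G=5 C=9): 3' end CAT has 1 G/C ✓; Tm = 64.9 + 41·(14 − 16.4)/24 = 60.8°C, outside 42.2–57.8°C ✗ — fails.
F3 (19 nt, A=6 T=7 G=3 C=3): 3' end GTA has 1 G/C ✓; Tm = 64.9 + 41·(6 − 16.4)/19 = 42.5°C ✓ — passes.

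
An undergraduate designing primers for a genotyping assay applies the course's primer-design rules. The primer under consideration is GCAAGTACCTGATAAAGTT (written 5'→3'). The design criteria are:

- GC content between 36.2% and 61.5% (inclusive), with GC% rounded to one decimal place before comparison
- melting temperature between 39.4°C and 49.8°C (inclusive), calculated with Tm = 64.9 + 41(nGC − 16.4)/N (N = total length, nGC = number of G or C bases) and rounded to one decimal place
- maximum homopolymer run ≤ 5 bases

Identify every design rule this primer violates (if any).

Meets all criteria.

Base counts: A=7, T=5, G=4, C=3 (length 19).
GC content: GC 7/19 = 36.8% ✓
Tm: Tm = 64.9 + 41·(7 − 16.4)/19 = 44.6°C ✓
homopolymer run: longest run = 3 ✓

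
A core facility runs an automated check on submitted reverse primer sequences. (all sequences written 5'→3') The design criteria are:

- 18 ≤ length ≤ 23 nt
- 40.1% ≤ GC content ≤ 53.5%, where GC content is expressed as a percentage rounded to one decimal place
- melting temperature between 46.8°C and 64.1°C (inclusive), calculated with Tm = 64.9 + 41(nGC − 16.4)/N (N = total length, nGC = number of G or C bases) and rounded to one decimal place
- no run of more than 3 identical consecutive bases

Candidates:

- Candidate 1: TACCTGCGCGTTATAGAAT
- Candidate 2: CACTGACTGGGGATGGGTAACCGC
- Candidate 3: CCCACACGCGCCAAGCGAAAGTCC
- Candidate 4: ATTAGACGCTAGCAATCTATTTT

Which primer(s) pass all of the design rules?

Candidate 1 (19 nt, A=5 T=6 G=4 C=4): length 19 ✓; GC 8/19 = 42.1% ✓; Tm = 64.9 + 41·(8 − 16.4)/19 = 46.8°C ✓; longest run = 2 ✓ — passes.
Candidate 2 (24 nt, A=5 T=4 G=9 C=6): length 24, outside 18–23 ✗; GC 15/24 = 62.5%, outside 40.1–53.5% ✗; Tm = 64.9 + 41·(15 − 16.4)/24 = 62.5°C ✓; longest run = 4, exceeds 3 ✗ — fails.
Candidate 3 (24 nt, A=7 T=1 G=5 C=11): length 24, outside 18–23 ✗; GC 16/24 = 66.7%, outside 40.1–53.5% ✗; Tm = 64.9 + 41·(16 − 16.4)/24 = 64.2°C, outside 46.8–64.1°C ✗; longest run = 3 ✓ — fails.
Candidate 4 (23 nt, A=7 T=9 G=3 C=4): length 23 ✓; GC 7/23 = 30.4%, outside 40.1–53.5% ✗; Tm = 64.9 + 41·(7 − 16.4)/23 = 48.1°C ✓; longest run = 4, exceeds 3 ✗ — fails.

Candidate 1 only.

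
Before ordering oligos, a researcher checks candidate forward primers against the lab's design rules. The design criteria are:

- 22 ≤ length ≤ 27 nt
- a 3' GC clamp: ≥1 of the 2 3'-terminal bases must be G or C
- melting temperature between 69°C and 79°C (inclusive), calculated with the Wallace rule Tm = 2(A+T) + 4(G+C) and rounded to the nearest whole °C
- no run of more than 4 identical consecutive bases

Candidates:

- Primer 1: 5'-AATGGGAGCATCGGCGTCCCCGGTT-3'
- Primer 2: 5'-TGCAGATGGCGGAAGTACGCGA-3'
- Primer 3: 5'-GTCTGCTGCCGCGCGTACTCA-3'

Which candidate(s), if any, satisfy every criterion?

Primer 2 only.

Primer 1 (25 nt, A=4 T=5 G=9 C=7): length 25 ✓; 3' end TT has 0 G/C, need ≥1 ✗; Tm = 2·9 + 4·16 = 82°C, outside 69–79°C ✗; longest run = 4 ✓ — fails.
Primer 2 (22 nt, A=6 T=3 G=9 C=4): length 22 ✓; 3' end GA has 1 G/C ✓; Tm = 2·9 + 4·13 = 70°C ✓; longest run = 2 ✓ — passes.
Primer 3 (21 nt, A=2 T=5 G=6 C=8): length 21, outside 22–27 ✗; 3' end CA has 1 G/C ✓; Tm = 2·7 + 4·14 = 70°C ✓; longest run = 2 ✓ — fails.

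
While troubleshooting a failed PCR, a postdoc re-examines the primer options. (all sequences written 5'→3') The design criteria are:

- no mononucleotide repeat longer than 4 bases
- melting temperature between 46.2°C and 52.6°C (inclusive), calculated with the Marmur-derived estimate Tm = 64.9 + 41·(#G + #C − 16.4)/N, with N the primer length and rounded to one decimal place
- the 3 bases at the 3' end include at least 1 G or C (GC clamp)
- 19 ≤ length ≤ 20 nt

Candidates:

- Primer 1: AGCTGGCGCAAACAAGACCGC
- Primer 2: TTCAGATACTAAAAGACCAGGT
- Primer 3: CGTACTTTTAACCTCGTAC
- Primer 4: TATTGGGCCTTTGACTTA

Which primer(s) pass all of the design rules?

Primer 3 only.

Primer 1 (21 nt, A=7 T=1 G=6 C=7): longest run = 3 ✓; Tm = 64.9 + 41·(13 − 16.4)/21 = 58.3°C, outside 46.2–52.6°C ✗; 3' end CGC has 3 G/C ✓; length 21, outside 19–20 ✗ — fails.
Primer 2 (22 nt, A=9 T=5 G=4 C=4): longest run = 4 ✓; Tm = 64.9 + 41·(8 − 16.4)/22 = 49.2°C ✓; 3' end GGT has 2 G/C ✓; length 22, outside 19–20 ✗ — fails.
Primer 3 (19 nt, A=4 T=7 G=2 C=6): longest run = 4 ✓; Tm = 64.9 + 41·(8 − 16.4)/19 = 46.8°C ✓; 3' end TAC has 1 G/C ✓; length 19 ✓ — passes.
Primer 4 (18 nt, A=3 T=8 G=4 C=3): longest run = 3 ✓; Tm = 64.9 + 41·(7 − 16.4)/18 = 43.5°C, outside 46.2–52.6°C ✗; 3' end TTA has 0 G/C, need ≥1 ✗; length 18, outside 19–20 ✗ — fails.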